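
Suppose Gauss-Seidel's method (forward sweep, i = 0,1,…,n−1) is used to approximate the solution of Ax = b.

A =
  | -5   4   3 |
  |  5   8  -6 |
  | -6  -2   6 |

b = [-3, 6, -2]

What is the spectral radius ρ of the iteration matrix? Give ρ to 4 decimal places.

Write A = D+L+U with D = diag(-5, 8, 6).
Gauss-Seidel: T = -(D+L)⁻¹U, row 0 first, T[0,2] = -(3)/(-5) = +0.6000; later rows by forward substitution.
  T[0,:] = [+0.0000 +0.8000 +0.6000]
  T[1,:] = [+0.0000 -0.5000 +0.3750]
  T[2,:] = [+0.0000 +0.6333 +0.7250]
moduli |λ_i(T)| = 0.8952, 0.6702, 0.0000.
ρ(T) = max|λ| = 0.8952; 0.8952 < 1 ⇒ converges.

0.8952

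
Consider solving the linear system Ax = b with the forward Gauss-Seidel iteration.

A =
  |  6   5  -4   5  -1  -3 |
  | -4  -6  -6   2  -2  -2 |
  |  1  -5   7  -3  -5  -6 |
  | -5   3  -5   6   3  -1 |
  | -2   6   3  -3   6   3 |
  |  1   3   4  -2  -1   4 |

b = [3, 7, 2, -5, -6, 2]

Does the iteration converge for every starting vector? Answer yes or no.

A = D + L + U where D = diag(6, -6, 7, 6, 6, 4).
GS T = -(D+L)⁻¹U: row 0 first, T[0,2] = -(-4)/(6) = +0.6667; later rows by forward substitution.
  T[0,:] = [+0.0000  -0.8333  +0.6667  -0.8333  +0.1667  +0.5000]
  T[1,:] = [+0.0000  +0.5556  -1.4444  +0.8889  -0.4444  -0.6667]
  T[2,:] = [+0.0000  +0.5159  -1.1270  +1.1825  +0.3730  +0.3095]
  T[3,:] = [+0.0000  -0.5423  +0.3386  -0.1534  +0.1720  +1.1746]
  T[4,:] = [+0.0000  -1.3624  +2.3995  -1.8347  +0.3995  +0.7659]
  T[5,:] = [+0.0000  -1.3360  +2.8128  -2.1763  +0.1045  +0.8442]
|eigenvalues of T|: 1.4997, 0.9199, 0.9199, 0.1893, 0.0929, 0.0000.
ρ(T) = max|λ| = 1.4997; 1.4997 > 1: divergent.

no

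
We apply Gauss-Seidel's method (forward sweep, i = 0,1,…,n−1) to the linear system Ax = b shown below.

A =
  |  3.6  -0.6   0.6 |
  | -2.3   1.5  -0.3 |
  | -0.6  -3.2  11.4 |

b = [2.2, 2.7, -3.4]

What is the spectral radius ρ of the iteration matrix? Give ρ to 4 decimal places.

0.2385

Diagonal D = diag(3.6, 1.5, 11.4); L, U strict lower/upper.
Gauss-Seidel: T = -(D+L)⁻¹U, row 0 first, T[0,1] = -(-0.6)/(3.6) = +0.1667; later rows by forward substitution.
  T[0,:] = [+0.0000 +0.1667 -0.1667]
  T[1,:] = [+0.0000 +0.2556 -0.0556]
  T[2,:] = [+0.0000 +0.0805 -0.0244]
moduli |λ_i(T)| = 0.2385, 0.0074, 0.0000.
ρ = 0.2385; 0.2385 < 1 ⇒ converges.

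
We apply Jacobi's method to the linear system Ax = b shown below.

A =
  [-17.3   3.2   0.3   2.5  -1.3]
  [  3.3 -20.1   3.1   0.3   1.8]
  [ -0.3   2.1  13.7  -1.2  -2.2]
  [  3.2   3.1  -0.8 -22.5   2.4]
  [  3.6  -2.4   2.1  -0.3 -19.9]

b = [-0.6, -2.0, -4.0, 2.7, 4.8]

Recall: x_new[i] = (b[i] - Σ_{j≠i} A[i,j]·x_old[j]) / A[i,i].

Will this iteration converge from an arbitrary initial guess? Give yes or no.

yes

Split A = D + L + U, D = diag(-17.3, -20.1, 13.7, -22.5, -19.9).
Jacobi: T = -D⁻¹(L+U), T[1,4] = -(1.8)/(-20.1) = +0.0896; T[1,1] = 0.
  T[0,:] = [+0.0000, +0.1850, +0.0173, +0.1445, -0.0751]
  T[1,:] = [+0.1642, +0.0000, +0.1542, +0.0149, +0.0896]
  T[2,:] = [+0.0219, -0.1533, +0.0000, +0.0876, +0.1606]
  T[3,:] = [+0.1422, +0.1378, -0.0356, +0.0000, +0.1067]
  T[4,:] = [+0.1809, -0.1206, +0.1055, -0.0151, +0.0000]
|λ(T)| sorted: 0.2766, 0.1941, 0.1941, 0.1533, 0.1533.
spectral radius ρ = 0.2766; 0.2766 < 1: convergent.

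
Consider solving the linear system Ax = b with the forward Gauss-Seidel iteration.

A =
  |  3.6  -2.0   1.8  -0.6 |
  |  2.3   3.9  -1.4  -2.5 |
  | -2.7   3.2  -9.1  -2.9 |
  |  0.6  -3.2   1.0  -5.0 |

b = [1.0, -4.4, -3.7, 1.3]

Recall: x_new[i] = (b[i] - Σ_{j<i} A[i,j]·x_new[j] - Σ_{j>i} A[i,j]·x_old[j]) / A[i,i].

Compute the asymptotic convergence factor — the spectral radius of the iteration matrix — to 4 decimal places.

Write A = D+L+U with D = diag(3.6, 3.9, -9.1, -5).
T_GS = -(D+L)⁻¹U: row 0 first, T[0,3] = -(-0.6)/(3.6) = +0.1667; later rows by forward substitution.
  T[0,:] = [+0.0000  +0.5556  -0.5000  +0.1667]
  T[1,:] = [+0.0000  -0.3276  +0.6538  +0.5427]
  T[2,:] = [+0.0000  -0.2800  +0.3783  -0.1773]
  T[3,:] = [+0.0000  +0.2203  -0.4028  -0.3628]
|eigenvalues of T|: 0.5891, 0.2174, 0.0596, 0.0000.
ρ(T) = max|λ| = 0.5891; 0.5891 < 1: convergent.

0.5891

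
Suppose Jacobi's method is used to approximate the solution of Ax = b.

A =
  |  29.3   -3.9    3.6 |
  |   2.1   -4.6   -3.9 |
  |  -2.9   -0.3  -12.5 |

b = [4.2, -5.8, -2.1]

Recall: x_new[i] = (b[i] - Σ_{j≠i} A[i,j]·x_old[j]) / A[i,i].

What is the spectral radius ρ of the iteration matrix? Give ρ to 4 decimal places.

Let D = diag(29.3, -4.6, -12.5); L, U the strict triangles.
T_J = -D⁻¹(L+U): T[0,1] = -(-3.9)/(29.3) = +0.1331; T[0,0] = 0.
  T[0,:] = [+0.0000  +0.1331  -0.1229]
  T[1,:] = [+0.4565  +0.0000  -0.8478]
  T[2,:] = [-0.2320  -0.0240  +0.0000]
eigenvalue magnitudes: 0.4188, 0.2564, 0.2564.
spectral radius ρ = 0.4188; 0.4188 < 1 ⇒ converges.

0.4188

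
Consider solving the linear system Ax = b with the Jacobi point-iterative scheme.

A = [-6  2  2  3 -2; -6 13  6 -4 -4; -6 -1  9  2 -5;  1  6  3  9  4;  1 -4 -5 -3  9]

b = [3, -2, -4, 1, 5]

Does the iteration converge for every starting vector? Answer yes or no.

no

Let D = diag(-6, 13, 9, 9, 9); L, U the strict triangles.
T_J = -D⁻¹(L+U): T[4,1] = -(-4)/(9) = +0.4444; T[4,4] = 0.
  T[0,:] = [+0.0000  +0.3333  +0.3333  +0.5000  -0.3333]
  T[1,:] = [+0.4615  +0.0000  -0.4615  +0.3077  +0.3077]
  T[2,:] = [+0.6667  +0.1111  +0.0000  -0.2222  +0.5556]
  T[3,:] = [-0.1111  -0.6667  -0.3333  +0.0000  -0.4444]
  T[4,:] = [-0.1111  +0.4444  +0.5556  +0.3333  +0.0000]
|roots of det(T-λI)|: 1.1841, 0.7637, 0.7637, 0.2328, 0.2328.
ρ = 1.1841; 1.1841 > 1 ⇒ diverges.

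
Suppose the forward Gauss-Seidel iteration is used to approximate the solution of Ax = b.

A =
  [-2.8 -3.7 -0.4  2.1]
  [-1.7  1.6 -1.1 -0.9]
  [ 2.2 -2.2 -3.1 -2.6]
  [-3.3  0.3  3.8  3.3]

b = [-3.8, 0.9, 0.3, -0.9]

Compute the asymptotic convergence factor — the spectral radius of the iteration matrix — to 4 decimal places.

Diagonal D = diag(-2.8, 1.6, -3.1, 3.3); L, U strict lower/upper.
GS T = -(D+L)⁻¹U: row 0 first, T[0,2] = -(-0.4)/(-2.8) = -0.1429; later rows by forward substitution.
  T[0,:] = [+0.0000  -1.3214  -0.1429  +0.7500]
  T[1,:] = [+0.0000  -1.4040  +0.5357  +1.3594]
  T[2,:] = [+0.0000  +0.0586  -0.4816  -1.2712]
  T[3,:] = [+0.0000  -1.2613  +0.3630  +2.0902]
|roots of det(T-λI)|: 1.3971, 0.7385, 0.7385, 0.0000.
ρ(T) = max|λ| = 1.3971; 1.3971 > 1 ⇒ diverges.

1.3971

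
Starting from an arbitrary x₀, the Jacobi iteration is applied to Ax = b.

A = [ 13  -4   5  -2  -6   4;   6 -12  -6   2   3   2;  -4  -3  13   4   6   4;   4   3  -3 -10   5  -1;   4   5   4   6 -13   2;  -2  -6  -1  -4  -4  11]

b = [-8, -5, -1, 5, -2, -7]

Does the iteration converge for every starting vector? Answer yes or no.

no

Let D = diag(13, -12, 13, -10, -13, 11); L, U the strict triangles.
Jacobi T = -D⁻¹(L+U): T[1,2] = -(-6)/(-12) = -0.5000; T[1,1] = 0.
  T[0,:] = [+0.0000 +0.3077 -0.3846 +0.1538 +0.4615 -0.3077]
  T[1,:] = [+0.5000 +0.0000 -0.5000 +0.1667 +0.2500 +0.1667]
  T[2,:] = [+0.3077 +0.2308 +0.0000 -0.3077 -0.4615 -0.3077]
  T[3,:] = [+0.4000 +0.3000 -0.3000 +0.0000 +0.5000 -0.1000]
  T[4,:] = [+0.3077 +0.3846 +0.3077 +0.4615 +0.0000 +0.1538]
  T[5,:] = [+0.1818 +0.5455 +0.0909 +0.3636 +0.3636 +0.0000]
|eigenvalues of T|: 1.1401, 0.6652, 0.6652, 0.5759, 0.3280, 0.0729.
spectral radius ρ = 1.1401; 1.1401 > 1: divergent.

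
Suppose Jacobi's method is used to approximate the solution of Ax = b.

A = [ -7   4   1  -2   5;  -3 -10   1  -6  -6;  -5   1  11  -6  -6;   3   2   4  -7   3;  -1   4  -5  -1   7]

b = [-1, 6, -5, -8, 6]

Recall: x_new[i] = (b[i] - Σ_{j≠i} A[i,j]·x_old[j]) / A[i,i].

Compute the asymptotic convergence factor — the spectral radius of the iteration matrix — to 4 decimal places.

1.1958

Split A = D + L + U, D = diag(-7, -10, 11, -7, 7).
T_J = -D⁻¹(L+U): T[4,3] = -(-1)/(7) = +0.1429; T[4,4] = 0.
  T[0,:] = [+0.0000  +0.5714  +0.1429  -0.2857  +0.7143]
  T[1,:] = [-0.3000  +0.0000  +0.1000  -0.6000  -0.6000]
  T[2,:] = [+0.4545  -0.0909  +0.0000  +0.5455  +0.5455]
  T[3,:] = [+0.4286  +0.2857  +0.5714  +0.0000  +0.4286]
  T[4,:] = [+0.1429  -0.5714  +0.7143  +0.1429  +0.0000]
|roots of det(T-λI)|: 1.1958, 0.5724, 0.5724, 0.2950, 0.2950.
ρ = 1.1958; 1.1958 > 1, so it fails to converge.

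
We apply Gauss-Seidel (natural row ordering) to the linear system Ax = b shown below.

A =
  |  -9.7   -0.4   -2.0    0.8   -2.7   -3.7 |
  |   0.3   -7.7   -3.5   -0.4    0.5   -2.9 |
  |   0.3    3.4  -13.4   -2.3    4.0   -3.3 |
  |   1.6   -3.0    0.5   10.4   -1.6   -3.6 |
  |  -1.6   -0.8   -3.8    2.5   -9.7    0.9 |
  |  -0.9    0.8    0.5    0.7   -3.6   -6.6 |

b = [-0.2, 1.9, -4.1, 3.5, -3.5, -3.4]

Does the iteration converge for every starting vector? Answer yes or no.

yes

Write A = D+L+U with D = diag(-9.7, -7.7, -13.4, 10.4, -9.7, -6.6).
Gauss-Seidel: T = -(D+L)⁻¹U, row 0 first, T[0,5] = -(-3.7)/(-9.7) = -0.3814; later rows by forward substitution.
  T[0,:] = [+0.0000 -0.0412 -0.2062 +0.0825 -0.2784 -0.3814]
  T[1,:] = [+0.0000 -0.0016 -0.4626 -0.0487 +0.0541 -0.3915]
  T[2,:] = [+0.0000 -0.0013 -0.1220 -0.1822 +0.3060 -0.3541]
  T[3,:] = [+0.0000 +0.0059 -0.0959 -0.0180 +0.1976 +0.3089]
  T[4,:] = [+0.0000 +0.0090 +0.0952 +0.0571 -0.0275 +0.4063]
  T[5,:] = [+0.0000 +0.0011 -0.0993 -0.0640 +0.1037 -0.2111]
|roots of det(T-λI)|: 0.5325, 0.1088, 0.0654, 0.0654, 0.0253, 0.0000.
ρ = 0.5325; 0.5325 < 1, so it converges for any x₀.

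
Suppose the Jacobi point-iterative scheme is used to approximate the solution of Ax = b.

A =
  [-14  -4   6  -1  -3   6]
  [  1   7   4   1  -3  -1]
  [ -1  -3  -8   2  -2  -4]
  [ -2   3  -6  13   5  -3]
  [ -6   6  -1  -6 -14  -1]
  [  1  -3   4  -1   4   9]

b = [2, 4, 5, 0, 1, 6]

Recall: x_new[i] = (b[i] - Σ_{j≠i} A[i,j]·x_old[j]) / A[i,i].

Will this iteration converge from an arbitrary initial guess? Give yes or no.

Diagonal D = diag(-14, 7, -8, 13, -14, 9); L, U strict lower/upper.
Jacobi T = -D⁻¹(L+U): T[3,1] = -(3)/(13) = -0.2308; T[3,3] = 0.
  T[0,:] = [+0.0000, -0.2857, +0.4286, -0.0714, -0.2143, +0.4286]
  T[1,:] = [-0.1429, +0.0000, -0.5714, -0.1429, +0.4286, +0.1429]
  T[2,:] = [-0.1250, -0.3750, +0.0000, +0.2500, -0.2500, -0.5000]
  T[3,:] = [+0.1538, -0.2308, +0.4615, +0.0000, -0.3846, +0.2308]
  T[4,:] = [-0.4286, +0.4286, -0.0714, -0.4286, +0.0000, -0.0714]
  T[5,:] = [-0.1111, +0.3333, -0.4444, +0.1111, -0.4444, +0.0000]
|roots of det(T-λI)|: 1.1202, 0.6975, 0.6975, 0.5744, 0.4587, 0.0852.
spectral radius ρ = 1.1202; 1.1202 > 1: divergent.

no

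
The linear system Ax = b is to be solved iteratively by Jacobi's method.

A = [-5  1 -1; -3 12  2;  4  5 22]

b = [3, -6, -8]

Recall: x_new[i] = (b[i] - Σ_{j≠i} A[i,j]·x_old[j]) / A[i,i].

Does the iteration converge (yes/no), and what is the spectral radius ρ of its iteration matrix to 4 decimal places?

yes, ρ = 0.4085

Diagonal D = diag(-5, 12, 22); L, U strict lower/upper.
T_J = -D⁻¹(L+U): T[0,1] = -(1)/(-5) = +0.2000; T[0,0] = 0.
  T[0,:] = [+0.0000, +0.2000, -0.2000]
  T[1,:] = [+0.2500, +0.0000, -0.1667]
  T[2,:] = [-0.1818, -0.2273, +0.0000]
|λ(T)| sorted: 0.4085, 0.2065, 0.2065.
ρ = 0.4085; 0.4085 < 1: convergent.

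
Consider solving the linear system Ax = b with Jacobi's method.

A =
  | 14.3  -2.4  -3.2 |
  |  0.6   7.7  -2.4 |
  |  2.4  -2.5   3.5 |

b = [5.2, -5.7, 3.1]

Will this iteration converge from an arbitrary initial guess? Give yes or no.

yes

A = D + L + U where D = diag(14.3, 7.7, 3.5).
Jacobi: T = -D⁻¹(L+U), T[1,2] = -(-2.4)/(7.7) = +0.3117; T[1,1] = 0.
  T[0,:] = [+0.0000 +0.1678 +0.2238]
  T[1,:] = [-0.0779 +0.0000 +0.3117]
  T[2,:] = [-0.6857 +0.7143 +0.0000]
eigenvalue magnitudes: 0.4153, 0.3411, 0.3411.
ρ(T) = max|λ| = 0.4153; 0.4153 < 1: convergent.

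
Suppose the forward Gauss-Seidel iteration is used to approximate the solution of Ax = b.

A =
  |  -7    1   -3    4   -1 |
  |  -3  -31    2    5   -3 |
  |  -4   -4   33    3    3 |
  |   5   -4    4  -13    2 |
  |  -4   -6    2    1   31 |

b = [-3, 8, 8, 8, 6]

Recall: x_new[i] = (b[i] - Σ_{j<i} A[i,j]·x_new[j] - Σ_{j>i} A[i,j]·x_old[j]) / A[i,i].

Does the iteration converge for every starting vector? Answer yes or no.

yes

Diagonal D = diag(-7, -31, 33, -13, 31); L, U strict lower/upper.
Gauss-Seidel: T = -(D+L)⁻¹U, row 0 first, T[0,4] = -(-1)/(-7) = -0.1429; later rows by forward substitution.
  T[0,:] = [+0.0000, +0.1429, -0.4286, +0.5714, -0.1429]
  T[1,:] = [+0.0000, -0.0138, +0.1060, +0.1060, -0.0829]
  T[2,:] = [+0.0000, +0.0156, -0.0391, -0.0088, -0.1183]
  T[3,:] = [+0.0000, +0.0640, -0.2095, +0.1845, +0.0880]
  T[4,:] = [+0.0000, +0.0127, -0.0255, +0.0889, -0.0297]
|eigenvalues of T|: 0.2594, 0.0941, 0.0941, 0.0072, 0.0000.
ρ(T) = max|λ| = 0.2594; 0.2594 < 1, so it converges for any x₀.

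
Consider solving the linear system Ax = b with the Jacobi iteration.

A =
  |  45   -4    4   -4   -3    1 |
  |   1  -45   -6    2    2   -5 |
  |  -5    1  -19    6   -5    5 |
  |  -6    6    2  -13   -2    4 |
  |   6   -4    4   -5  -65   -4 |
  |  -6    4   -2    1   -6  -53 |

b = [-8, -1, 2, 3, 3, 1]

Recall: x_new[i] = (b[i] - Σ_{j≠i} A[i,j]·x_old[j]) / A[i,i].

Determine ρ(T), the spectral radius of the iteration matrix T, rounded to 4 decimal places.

Write A = D+L+U with D = diag(45, -45, -19, -13, -65, -53).
Jacobi T = -D⁻¹(L+U): T[0,2] = -(4)/(45) = -0.0889; T[0,0] = 0.
  T[0,:] = [+0.0000  +0.0889  -0.0889  +0.0889  +0.0667  -0.0222]
  T[1,:] = [+0.0222  +0.0000  -0.1333  +0.0444  +0.0444  -0.1111]
  T[2,:] = [-0.2632  +0.0526  +0.0000  +0.3158  -0.2632  +0.2632]
  T[3,:] = [-0.4615  +0.4615  +0.1538  +0.0000  -0.1538  +0.3077]
  T[4,:] = [+0.0923  -0.0615  +0.0615  -0.0769  +0.0000  -0.0615]
  T[5,:] = [-0.1132  +0.0755  -0.0377  +0.0189  -0.1132  +0.0000]
|λ(T)| sorted: 0.2913, 0.2014, 0.2014, 0.1580, 0.1053, 0.0279.
ρ(T) = max|λ| = 0.2913; 0.2913 < 1: convergent.

0.2913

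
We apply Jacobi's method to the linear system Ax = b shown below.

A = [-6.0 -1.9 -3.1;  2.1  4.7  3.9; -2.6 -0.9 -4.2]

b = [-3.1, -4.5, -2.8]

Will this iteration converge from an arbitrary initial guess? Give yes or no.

Split A = D + L + U, D = diag(-6, 4.7, -4.2).
T_J = -D⁻¹(L+U): T[0,2] = -(-3.1)/(-6) = -0.5167; T[0,0] = 0.
  T[0,:] = [+0.0000 -0.3167 -0.5167]
  T[1,:] = [-0.4468 +0.0000 -0.8298]
  T[2,:] = [-0.6190 -0.2143 +0.0000]
|λ(T)| sorted: 0.9311, 0.4773, 0.4773.
spectral radius ρ = 0.9311; 0.9311 < 1: convergent.

yes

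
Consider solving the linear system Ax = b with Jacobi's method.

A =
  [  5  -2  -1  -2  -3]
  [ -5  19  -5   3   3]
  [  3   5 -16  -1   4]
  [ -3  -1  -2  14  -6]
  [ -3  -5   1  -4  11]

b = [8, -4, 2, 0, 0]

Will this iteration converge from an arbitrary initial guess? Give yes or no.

Write A = D+L+U with D = diag(5, 19, -16, 14, 11).
Jacobi: T = -D⁻¹(L+U), T[4,0] = -(-3)/(11) = +0.2727; T[4,4] = 0.
  T[0,:] = [+0.0000 +0.4000 +0.2000 +0.4000 +0.6000]
  T[1,:] = [+0.2632 +0.0000 +0.2632 -0.1579 -0.1579]
  T[2,:] = [+0.1875 +0.3125 +0.0000 -0.0625 +0.2500]
  T[3,:] = [+0.2143 +0.0714 +0.1429 +0.0000 +0.4286]
  T[4,:] = [+0.2727 +0.4545 -0.0909 +0.3636 +0.0000]
eigenvalue magnitudes: 0.8457, 0.4176, 0.4176, 0.3502, 0.2100.
ρ = 0.8457; 0.8457 < 1 ⇒ converges.

yes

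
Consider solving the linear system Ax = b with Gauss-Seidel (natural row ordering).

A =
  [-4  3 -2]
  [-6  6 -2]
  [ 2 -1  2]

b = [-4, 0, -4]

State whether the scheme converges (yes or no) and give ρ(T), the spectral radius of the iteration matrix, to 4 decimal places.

yes, ρ = 0.8838

Write A = D+L+U with D = diag(-4, 6, 2).
T_GS = -(D+L)⁻¹U: row 0 first, T[0,2] = -(-2)/(-4) = -0.5000; later rows by forward substitution.
  T[0,:] = [+0.0000 +0.7500 -0.5000]
  T[1,:] = [+0.0000 +0.7500 -0.1667]
  T[2,:] = [+0.0000 -0.3750 +0.4167]
|eigenvalues of T|: 0.8838, 0.2829, 0.0000.
ρ(T) = max|λ| = 0.8838; 0.8838 < 1, so it converges for any x₀.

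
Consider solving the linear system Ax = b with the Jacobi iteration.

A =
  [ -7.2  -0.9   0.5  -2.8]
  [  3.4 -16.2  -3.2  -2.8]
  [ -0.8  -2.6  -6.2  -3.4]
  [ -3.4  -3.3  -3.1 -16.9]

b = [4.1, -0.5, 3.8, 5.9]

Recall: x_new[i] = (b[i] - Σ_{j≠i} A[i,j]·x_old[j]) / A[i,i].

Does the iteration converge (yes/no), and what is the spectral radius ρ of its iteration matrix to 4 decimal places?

yes, ρ = 0.5547

Write A = D+L+U with D = diag(-7.2, -16.2, -6.2, -16.9).
Jacobi: T = -D⁻¹(L+U), T[0,2] = -(0.5)/(-7.2) = +0.0694; T[0,0] = 0.
  T[0,:] = [+0.0000, -0.1250, +0.0694, -0.3889]
  T[1,:] = [+0.2099, +0.0000, -0.1975, -0.1728]
  T[2,:] = [-0.1290, -0.4194, +0.0000, -0.5484]
  T[3,:] = [-0.2012, -0.1953, -0.1834, +0.0000]
|λ(T)| sorted: 0.5547, 0.3766, 0.2550, 0.0770.
ρ = 0.5547; 0.5547 < 1 ⇒ converges.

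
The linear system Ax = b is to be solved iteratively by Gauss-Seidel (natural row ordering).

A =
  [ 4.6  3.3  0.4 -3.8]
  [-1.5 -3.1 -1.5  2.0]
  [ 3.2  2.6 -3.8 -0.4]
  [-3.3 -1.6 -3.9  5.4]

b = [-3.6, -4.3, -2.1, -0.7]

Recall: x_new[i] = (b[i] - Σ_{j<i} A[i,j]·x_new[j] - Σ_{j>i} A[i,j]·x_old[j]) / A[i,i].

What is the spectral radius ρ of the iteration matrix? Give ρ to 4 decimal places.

Diagonal D = diag(4.6, -3.1, -3.8, 5.4); L, U strict lower/upper.
Gauss-Seidel: T = -(D+L)⁻¹U, row 0 first, T[0,2] = -(0.4)/(4.6) = -0.0870; later rows by forward substitution.
  T[0,:] = [+0.0000  -0.7174  -0.0870  +0.8261]
  T[1,:] = [+0.0000  +0.3471  -0.4418  +0.2454]
  T[2,:] = [+0.0000  -0.3666  -0.3755  +0.7583]
  T[3,:] = [+0.0000  -0.6003  -0.4552  +1.1252]
|roots of det(T-λI)|: 0.8755, 0.3050, 0.0836, 0.0000.
ρ(T) = max|λ| = 0.8755; 0.8755 < 1, so it converges for any x₀.

0.8755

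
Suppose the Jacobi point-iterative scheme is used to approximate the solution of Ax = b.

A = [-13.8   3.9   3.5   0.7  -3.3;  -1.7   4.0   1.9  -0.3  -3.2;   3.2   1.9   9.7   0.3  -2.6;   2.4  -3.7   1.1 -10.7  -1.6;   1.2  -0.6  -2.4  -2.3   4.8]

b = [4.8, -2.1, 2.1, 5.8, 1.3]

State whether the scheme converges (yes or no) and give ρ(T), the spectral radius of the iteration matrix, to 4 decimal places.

Split A = D + L + U, D = diag(-13.8, 4, 9.7, -10.7, 4.8).
Jacobi T = -D⁻¹(L+U): T[0,1] = -(3.9)/(-13.8) = +0.2826; T[0,0] = 0.
  T[0,:] = [+0.0000 +0.2826 +0.2536 +0.0507 -0.2391]
  T[1,:] = [+0.4250 +0.0000 -0.4750 +0.0750 +0.8000]
  T[2,:] = [-0.3299 -0.1959 +0.0000 -0.0309 +0.2680]
  T[3,:] = [+0.2243 -0.3458 +0.1028 +0.0000 -0.1495]
  T[4,:] = [-0.2500 +0.1250 +0.5000 +0.4792 +0.0000]
|roots of det(T-λI)|: 0.8666, 0.4816, 0.4816, 0.2710, 0.2710.
ρ(T) = max|λ| = 0.8666; 0.8666 < 1 ⇒ converges.

yes, ρ = 0.8666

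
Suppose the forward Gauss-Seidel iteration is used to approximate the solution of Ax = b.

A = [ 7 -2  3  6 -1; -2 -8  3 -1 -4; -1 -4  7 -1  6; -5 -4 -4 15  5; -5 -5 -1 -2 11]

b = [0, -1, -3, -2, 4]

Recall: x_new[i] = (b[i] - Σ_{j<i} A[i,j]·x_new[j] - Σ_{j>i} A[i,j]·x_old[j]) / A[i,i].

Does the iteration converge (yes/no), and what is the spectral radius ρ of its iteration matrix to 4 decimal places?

yes, ρ = 0.8302

Split A = D + L + U, D = diag(7, -8, 7, 15, 11).
GS T = -(D+L)⁻¹U: row 0 first, T[0,2] = -(3)/(7) = -0.4286; later rows by forward substitution.
  T[0,:] = [+0.0000  +0.2857  -0.4286  -0.8571  +0.1429]
  T[1,:] = [+0.0000  -0.0714  +0.4821  +0.0893  -0.5357]
  T[2,:] = [+0.0000  +0.0000  +0.2143  +0.0714  -1.1429]
  T[3,:] = [+0.0000  +0.0762  +0.0429  -0.2429  -0.7333]
  T[4,:] = [+0.0000  +0.1113  +0.0516  -0.3867  -0.4158]
moduli |λ_i(T)| = 0.8302, 0.2977, 0.2977, 0.0315, 0.0000.
ρ(T) = max|λ| = 0.8302; 0.8302 < 1, so it converges for any x₀.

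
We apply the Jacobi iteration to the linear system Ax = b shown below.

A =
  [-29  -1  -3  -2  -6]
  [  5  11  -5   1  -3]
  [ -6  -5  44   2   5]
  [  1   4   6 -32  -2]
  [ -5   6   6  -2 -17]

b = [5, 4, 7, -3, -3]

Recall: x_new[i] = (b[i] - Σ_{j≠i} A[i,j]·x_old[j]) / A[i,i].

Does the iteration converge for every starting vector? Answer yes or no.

Let D = diag(-29, 11, 44, -32, -17); L, U the strict triangles.
Jacobi T = -D⁻¹(L+U): T[0,2] = -(-3)/(-29) = -0.1034; T[0,0] = 0.
  T[0,:] = [+0.0000 -0.0345 -0.1034 -0.0690 -0.2069]
  T[1,:] = [-0.4545 +0.0000 +0.4545 -0.0909 +0.2727]
  T[2,:] = [+0.1364 +0.1136 +0.0000 -0.0455 -0.1136]
  T[3,:] = [+0.0312 +0.1250 +0.1875 +0.0000 -0.0625]
  T[4,:] = [-0.2941 +0.3529 +0.3529 -0.1176 +0.0000]
moduli |λ_i(T)| = 0.4357, 0.2880, 0.2880, 0.1123, 0.1123.
spectral radius ρ = 0.4357; 0.4357 < 1: convergent.

yes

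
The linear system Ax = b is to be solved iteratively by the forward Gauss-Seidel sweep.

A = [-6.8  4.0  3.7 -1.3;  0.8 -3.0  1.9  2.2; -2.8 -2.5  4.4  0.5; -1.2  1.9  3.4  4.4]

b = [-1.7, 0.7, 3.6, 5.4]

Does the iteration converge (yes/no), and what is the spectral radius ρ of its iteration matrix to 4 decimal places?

Split A = D + L + U, D = diag(-6.8, -3, 4.4, 4.4).
Gauss-Seidel: T = -(D+L)⁻¹U, row 0 first, T[0,3] = -(-1.3)/(-6.8) = -0.1912; later rows by forward substitution.
  T[0,:] = [+0.0000  +0.5882  +0.5441  -0.1912]
  T[1,:] = [+0.0000  +0.1569  +0.7784  +0.6824]
  T[2,:] = [+0.0000  +0.4635  +0.7885  +0.1524]
  T[3,:] = [+0.0000  -0.2654  -0.7971  -0.4646]
|roots of det(T-λI)|: 0.8873, 0.4363, 0.0298, 0.0000.
ρ = 0.8873; 0.8873 < 1, so it converges for any x₀.

yes, ρ = 0.8873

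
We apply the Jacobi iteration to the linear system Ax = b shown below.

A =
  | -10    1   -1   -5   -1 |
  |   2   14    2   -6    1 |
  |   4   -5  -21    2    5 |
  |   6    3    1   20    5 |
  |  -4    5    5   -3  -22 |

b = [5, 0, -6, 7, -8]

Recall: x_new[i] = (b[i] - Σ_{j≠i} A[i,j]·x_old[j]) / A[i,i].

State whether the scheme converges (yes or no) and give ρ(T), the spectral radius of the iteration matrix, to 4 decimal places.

yes, ρ = 0.5348

Split A = D + L + U, D = diag(-10, 14, -21, 20, -22).
Jacobi: T = -D⁻¹(L+U), T[2,4] = -(5)/(-21) = +0.2381; T[2,2] = 0.
  T[0,:] = [+0.0000  +0.1000  -0.1000  -0.5000  -0.1000]
  T[1,:] = [-0.1429  +0.0000  -0.1429  +0.4286  -0.0714]
  T[2,:] = [+0.1905  -0.2381  +0.0000  +0.0952  +0.2381]
  T[3,:] = [-0.3000  -0.1500  -0.0500  +0.0000  -0.2500]
  T[4,:] = [-0.1818  +0.2273  +0.2273  -0.1364  +0.0000]
eigenvalue magnitudes: 0.5348, 0.3472, 0.3472, 0.2322, 0.1641.
ρ(T) = max|λ| = 0.5348; 0.5348 < 1 ⇒ converges.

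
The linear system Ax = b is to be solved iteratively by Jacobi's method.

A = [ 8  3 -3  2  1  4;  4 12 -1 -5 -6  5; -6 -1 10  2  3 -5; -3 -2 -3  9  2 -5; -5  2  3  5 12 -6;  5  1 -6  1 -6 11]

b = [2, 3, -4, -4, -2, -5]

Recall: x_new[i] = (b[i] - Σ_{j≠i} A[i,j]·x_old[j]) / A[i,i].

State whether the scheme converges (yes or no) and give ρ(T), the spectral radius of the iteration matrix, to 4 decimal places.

no, ρ = 1.3821

Let D = diag(8, 12, 10, 9, 12, 11); L, U the strict triangles.
Jacobi: T = -D⁻¹(L+U), T[5,3] = -(1)/(11) = -0.0909; T[5,5] = 0.
  T[0,:] = [+0.0000, -0.3750, +0.3750, -0.2500, -0.1250, -0.5000]
  T[1,:] = [-0.3333, +0.0000, +0.0833, +0.4167, +0.5000, -0.4167]
  T[2,:] = [+0.6000, +0.1000, +0.0000, -0.2000, -0.3000, +0.5000]
  T[3,:] = [+0.3333, +0.2222, +0.3333, +0.0000, -0.2222, +0.5556]
  T[4,:] = [+0.4167, -0.1667, -0.2500, -0.4167, +0.0000, +0.5000]
  T[5,:] = [-0.4545, -0.0909, +0.5455, -0.0909, +0.5455, +0.0000]
moduli |λ_i(T)| = 1.3821, 0.5996, 0.5996, 0.5409, 0.1718, 0.1718.
ρ(T) = max|λ| = 1.3821; 1.3821 > 1, so it fails to converge.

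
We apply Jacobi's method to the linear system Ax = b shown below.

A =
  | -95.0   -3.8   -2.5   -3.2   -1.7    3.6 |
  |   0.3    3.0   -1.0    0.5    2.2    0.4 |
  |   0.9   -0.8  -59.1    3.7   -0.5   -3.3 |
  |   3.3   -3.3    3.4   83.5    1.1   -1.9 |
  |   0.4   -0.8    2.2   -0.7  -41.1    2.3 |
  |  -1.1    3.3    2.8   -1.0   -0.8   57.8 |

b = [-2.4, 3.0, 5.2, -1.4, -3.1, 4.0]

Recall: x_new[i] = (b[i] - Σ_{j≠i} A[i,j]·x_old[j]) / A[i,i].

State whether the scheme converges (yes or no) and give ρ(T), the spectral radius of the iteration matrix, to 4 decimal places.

Diagonal D = diag(-95, 3, -59.1, 83.5, -41.1, 57.8); L, U strict lower/upper.
T_J = -D⁻¹(L+U): T[0,5] = -(3.6)/(-95) = +0.0379; T[0,0] = 0.
  T[0,:] = [+0.0000  -0.0400  -0.0263  -0.0337  -0.0179  +0.0379]
  T[1,:] = [-0.1000  +0.0000  +0.3333  -0.1667  -0.7333  -0.1333]
  T[2,:] = [+0.0152  -0.0135  +0.0000  +0.0626  -0.0085  -0.0558]
  T[3,:] = [-0.0395  +0.0395  -0.0407  +0.0000  -0.0132  +0.0228]
  T[4,:] = [+0.0097  -0.0195  +0.0535  -0.0170  +0.0000  +0.0560]
  T[5,:] = [+0.0190  -0.0571  -0.0484  +0.0173  +0.0138  +0.0000]
|roots of det(T-λI)|: 0.2035, 0.1699, 0.1699, 0.0380, 0.0380, 0.0011.
ρ = 0.2035; 0.2035 < 1, so it converges for any x₀.

yes, ρ = 0.2035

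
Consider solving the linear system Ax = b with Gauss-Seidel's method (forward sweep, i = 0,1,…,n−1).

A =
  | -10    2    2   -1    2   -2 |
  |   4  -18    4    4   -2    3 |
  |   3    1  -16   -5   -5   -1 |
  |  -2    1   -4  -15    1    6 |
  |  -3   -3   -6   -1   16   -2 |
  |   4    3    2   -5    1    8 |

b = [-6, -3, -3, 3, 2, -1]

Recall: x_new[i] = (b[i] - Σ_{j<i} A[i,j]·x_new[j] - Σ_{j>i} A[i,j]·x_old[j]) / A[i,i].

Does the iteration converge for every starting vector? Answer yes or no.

yes

Split A = D + L + U, D = diag(-10, -18, -16, -15, 16, 8).
GS T = -(D+L)⁻¹U: row 0 first, T[0,5] = -(-2)/(-10) = -0.2000; later rows by forward substitution.
  T[0,:] = [+0.0000  +0.2000  +0.2000  -0.1000  +0.2000  -0.2000]
  T[1,:] = [+0.0000  +0.0444  +0.2667  +0.2000  -0.0667  +0.1222]
  T[2,:] = [+0.0000  +0.0403  +0.0542  -0.3187  -0.2792  -0.0924]
  T[3,:] = [+0.0000  -0.0344  -0.0233  +0.1117  +0.1100  +0.4594]
  T[4,:] = [+0.0000  +0.0588  +0.1064  -0.0938  -0.0728  +0.1045]
  T[5,:] = [+0.0000  -0.1556  -0.2414  +0.1362  +0.0726  +0.3513]
eigenvalue magnitudes: 0.5994, 0.2611, 0.2611, 0.0593, 0.0239, 0.0000.
ρ = 0.5994; 0.5994 < 1 ⇒ converges.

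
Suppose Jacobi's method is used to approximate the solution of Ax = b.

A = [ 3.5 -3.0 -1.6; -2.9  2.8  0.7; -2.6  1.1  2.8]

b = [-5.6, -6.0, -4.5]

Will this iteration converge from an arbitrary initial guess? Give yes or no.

Write A = D+L+U with D = diag(3.5, 2.8, 2.8).
Jacobi: T = -D⁻¹(L+U), T[0,1] = -(-3)/(3.5) = +0.8571; T[0,0] = 0.
  T[0,:] = [+0.0000  +0.8571  +0.4571]
  T[1,:] = [+1.0357  +0.0000  -0.2500]
  T[2,:] = [+0.9286  -0.3929  +0.0000]
|eigenvalues of T|: 1.3059, 1.0156, 0.2903.
ρ(T) = max|λ| = 1.3059; 1.3059 > 1, so it fails to converge.

no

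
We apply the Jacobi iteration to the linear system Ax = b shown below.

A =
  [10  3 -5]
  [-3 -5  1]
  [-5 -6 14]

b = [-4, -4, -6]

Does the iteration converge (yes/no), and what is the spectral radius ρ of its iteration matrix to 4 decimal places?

yes, ρ = 0.7955

A = D + L + U where D = diag(10, -5, 14).
Jacobi T = -D⁻¹(L+U): T[2,0] = -(-5)/(14) = +0.3571; T[2,2] = 0.
  T[0,:] = [+0.0000 -0.3000 +0.5000]
  T[1,:] = [-0.6000 +0.0000 +0.2000]
  T[2,:] = [+0.3571 +0.4286 +0.0000]
eigenvalue magnitudes: 0.7955, 0.4342, 0.4342.
spectral radius ρ = 0.7955; 0.7955 < 1, so it converges for any x₀.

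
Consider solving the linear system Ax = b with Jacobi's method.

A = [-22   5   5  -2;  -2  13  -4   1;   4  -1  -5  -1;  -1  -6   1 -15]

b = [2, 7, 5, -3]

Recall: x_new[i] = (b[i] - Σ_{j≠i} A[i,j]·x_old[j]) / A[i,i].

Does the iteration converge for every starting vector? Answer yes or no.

Write A = D+L+U with D = diag(-22, 13, -5, -15).
Jacobi T = -D⁻¹(L+U): T[2,3] = -(-1)/(-5) = -0.2000; T[2,2] = 0.
  T[0,:] = [+0.0000, +0.2273, +0.2273, -0.0909]
  T[1,:] = [+0.1538, +0.0000, +0.3077, -0.0769]
  T[2,:] = [+0.8000, -0.2000, +0.0000, -0.2000]
  T[3,:] = [-0.0667, -0.4000, +0.0667, +0.0000]
|eigenvalues of T|: 0.5801, 0.3230, 0.3230, 0.1148.
spectral radius ρ = 0.5801; 0.5801 < 1, so it converges for any x₀.

yes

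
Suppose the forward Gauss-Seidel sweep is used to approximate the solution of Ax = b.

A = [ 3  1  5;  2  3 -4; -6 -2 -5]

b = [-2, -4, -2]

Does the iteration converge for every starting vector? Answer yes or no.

Let D = diag(3, 3, -5); L, U the strict triangles.
Gauss-Seidel: T = -(D+L)⁻¹U, row 0 first, T[0,2] = -(5)/(3) = -1.6667; later rows by forward substitution.
  T[0,:] = [+0.0000 -0.3333 -1.6667]
  T[1,:] = [+0.0000 +0.2222 +2.4444]
  T[2,:] = [+0.0000 +0.3111 +1.0222]
|λ(T)| sorted: 1.5816, 0.3372, 0.0000.
ρ = 1.5816; 1.5816 > 1: divergent.

no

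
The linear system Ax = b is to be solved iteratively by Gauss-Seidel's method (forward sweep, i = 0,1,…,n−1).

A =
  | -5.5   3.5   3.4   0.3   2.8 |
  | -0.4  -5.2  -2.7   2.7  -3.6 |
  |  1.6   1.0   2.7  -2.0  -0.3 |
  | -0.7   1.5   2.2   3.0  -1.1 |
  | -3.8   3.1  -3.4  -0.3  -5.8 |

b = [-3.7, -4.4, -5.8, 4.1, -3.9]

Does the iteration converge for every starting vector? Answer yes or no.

A = D + L + U where D = diag(-5.5, -5.2, 2.7, 3, -5.8).
Gauss-Seidel: T = -(D+L)⁻¹U, row 0 first, T[0,3] = -(0.3)/(-5.5) = +0.0545; later rows by forward substitution.
  T[0,:] = [+0.0000, +0.6364, +0.6182, +0.0545, +0.5091]
  T[1,:] = [+0.0000, -0.0490, -0.5668, +0.5150, -0.7315]
  T[2,:] = [+0.0000, -0.3590, -0.1564, +0.5177, +0.0803]
  T[3,:] = [+0.0000, +0.4362, +0.5423, -0.6244, +0.7923]
  T[4,:] = [+0.0000, -0.2552, -0.6443, -0.0316, -0.8126]
moduli |λ_i(T)| = 1.6614, 0.3374, 0.3374, 0.3109, 0.0000.
ρ = 1.6614; 1.6614 > 1: divergent.

no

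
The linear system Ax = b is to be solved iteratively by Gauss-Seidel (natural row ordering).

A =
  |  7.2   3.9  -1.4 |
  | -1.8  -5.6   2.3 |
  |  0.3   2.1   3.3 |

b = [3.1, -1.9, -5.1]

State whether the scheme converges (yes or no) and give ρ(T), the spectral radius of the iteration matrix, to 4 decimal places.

A = D + L + U where D = diag(7.2, -5.6, 3.3).
T_GS = -(D+L)⁻¹U: row 0 first, T[0,1] = -(3.9)/(7.2) = -0.5417; later rows by forward substitution.
  T[0,:] = [+0.0000 -0.5417 +0.1944]
  T[1,:] = [+0.0000 +0.1741 +0.3482]
  T[2,:] = [+0.0000 -0.0616 -0.2393]
|roots of det(T-λI)|: 0.1785, 0.1133, 0.0000.
ρ(T) = max|λ| = 0.1785; 0.1785 < 1: convergent.

yes, ρ = 0.1785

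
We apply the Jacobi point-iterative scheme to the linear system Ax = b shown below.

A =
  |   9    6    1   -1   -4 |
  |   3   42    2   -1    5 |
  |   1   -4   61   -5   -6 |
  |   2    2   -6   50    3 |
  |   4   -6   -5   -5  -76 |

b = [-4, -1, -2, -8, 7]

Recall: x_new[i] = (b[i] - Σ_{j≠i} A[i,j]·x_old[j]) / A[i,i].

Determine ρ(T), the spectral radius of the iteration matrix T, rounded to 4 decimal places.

0.3292

Diagonal D = diag(9, 42, 61, 50, -76); L, U strict lower/upper.
T_J = -D⁻¹(L+U): T[2,3] = -(-5)/(61) = +0.0820; T[2,2] = 0.
  T[0,:] = [+0.0000 -0.6667 -0.1111 +0.1111 +0.4444]
  T[1,:] = [-0.0714 +0.0000 -0.0476 +0.0238 -0.1190]
  T[2,:] = [-0.0164 +0.0656 +0.0000 +0.0820 +0.0984]
  T[3,:] = [-0.0400 -0.0400 +0.1200 +0.0000 -0.0600]
  T[4,:] = [+0.0526 -0.0789 -0.0658 -0.0658 +0.0000]
eigenvalue magnitudes: 0.3292, 0.1697, 0.1524, 0.0320, 0.0249.
ρ = 0.3292; 0.3292 < 1 ⇒ converges.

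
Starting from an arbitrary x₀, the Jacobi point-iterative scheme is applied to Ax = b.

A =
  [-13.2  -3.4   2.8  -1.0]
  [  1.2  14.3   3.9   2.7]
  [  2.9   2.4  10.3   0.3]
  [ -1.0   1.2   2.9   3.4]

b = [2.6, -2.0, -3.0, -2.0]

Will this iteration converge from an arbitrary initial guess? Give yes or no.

yes

Diagonal D = diag(-13.2, 14.3, 10.3, 3.4); L, U strict lower/upper.
Jacobi: T = -D⁻¹(L+U), T[1,2] = -(3.9)/(14.3) = -0.2727; T[1,1] = 0.
  T[0,:] = [+0.0000  -0.2576  +0.2121  -0.0758]
  T[1,:] = [-0.0839  +0.0000  -0.2727  -0.1888]
  T[2,:] = [-0.2816  -0.2330  +0.0000  -0.0291]
  T[3,:] = [+0.2941  -0.3529  -0.8529  +0.0000]
|roots of det(T-λI)|: 0.5376, 0.3538, 0.3538, 0.3242.
ρ(T) = max|λ| = 0.5376; 0.5376 < 1, so it converges for any x₀.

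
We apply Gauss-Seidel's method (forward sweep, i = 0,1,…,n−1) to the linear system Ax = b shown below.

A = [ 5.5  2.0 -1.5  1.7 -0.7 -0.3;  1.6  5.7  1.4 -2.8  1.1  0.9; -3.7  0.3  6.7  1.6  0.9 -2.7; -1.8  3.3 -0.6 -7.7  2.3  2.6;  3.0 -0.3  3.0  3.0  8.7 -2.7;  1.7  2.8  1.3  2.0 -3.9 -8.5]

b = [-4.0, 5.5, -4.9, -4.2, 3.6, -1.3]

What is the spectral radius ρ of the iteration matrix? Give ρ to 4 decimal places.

Diagonal D = diag(5.5, 5.7, 6.7, -7.7, 8.7, -8.5); L, U strict lower/upper.
Gauss-Seidel: T = -(D+L)⁻¹U, row 0 first, T[0,1] = -(2)/(5.5) = -0.3636; later rows by forward substitution.
  T[0,:] = [+0.0000  -0.3636  +0.2727  -0.3091  +0.1273  +0.0545]
  T[1,:] = [+0.0000  +0.1021  -0.3222  +0.5780  -0.2287  -0.1732]
  T[2,:] = [+0.0000  -0.2054  +0.1650  -0.4354  -0.0538  +0.4409]
  T[3,:] = [+0.0000  +0.1448  -0.2147  +0.3539  +0.1751  +0.2163]
  T[4,:] = [+0.0000  +0.1498  -0.0880  +0.1546  -0.0936  +0.0589]
  T[5,:] = [+0.0000  -0.1052  -0.0365  +0.0743  +0.0260  +0.0451]
|λ(T)| sorted: 0.8223, 0.2365, 0.2365, 0.1395, 0.0616, 0.0000.
ρ = 0.8223; 0.8223 < 1, so it converges for any x₀.

0.8223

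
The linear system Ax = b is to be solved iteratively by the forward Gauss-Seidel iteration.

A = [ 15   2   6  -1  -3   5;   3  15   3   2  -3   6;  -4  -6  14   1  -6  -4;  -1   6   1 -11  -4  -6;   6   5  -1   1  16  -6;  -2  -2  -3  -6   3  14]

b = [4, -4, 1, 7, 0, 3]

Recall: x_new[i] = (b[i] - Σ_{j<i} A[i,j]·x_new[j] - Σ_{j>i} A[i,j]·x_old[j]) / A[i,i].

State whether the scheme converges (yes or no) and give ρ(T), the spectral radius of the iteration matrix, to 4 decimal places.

Diagonal D = diag(15, 15, 14, -11, 16, 14); L, U strict lower/upper.
Gauss-Seidel: T = -(D+L)⁻¹U, row 0 first, T[0,3] = -(-1)/(15) = +0.0667; later rows by forward substitution.
  T[0,:] = [+0.0000, -0.1333, -0.4000, +0.0667, +0.2000, -0.3333]
  T[1,:] = [+0.0000, +0.0267, -0.1200, -0.1467, +0.1600, -0.3333]
  T[2,:] = [+0.0000, -0.0267, -0.1657, -0.1152, +0.5543, +0.0476]
  T[3,:] = [+0.0000, +0.0242, -0.0442, -0.0965, -0.2442, -0.6926]
  T[4,:] = [+0.0000, +0.0385, +0.1799, +0.0197, -0.0751, +0.6504]
  T[5,:] = [+0.0000, -0.0188, -0.1673, -0.0817, +0.0817, -0.5213]
moduli |λ_i(T)| = 0.8433, 0.1706, 0.1098, 0.1098, 0.0214, 0.0000.
spectral radius ρ = 0.8433; 0.8433 < 1: convergent.

yes, ρ = 0.8433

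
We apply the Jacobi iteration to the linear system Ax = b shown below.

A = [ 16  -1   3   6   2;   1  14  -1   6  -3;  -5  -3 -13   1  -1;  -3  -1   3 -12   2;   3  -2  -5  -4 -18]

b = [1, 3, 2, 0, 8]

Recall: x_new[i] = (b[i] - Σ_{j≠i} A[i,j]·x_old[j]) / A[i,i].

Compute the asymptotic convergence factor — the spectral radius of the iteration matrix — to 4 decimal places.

0.5226

Let D = diag(16, 14, -13, -12, -18); L, U the strict triangles.
Jacobi: T = -D⁻¹(L+U), T[0,3] = -(6)/(16) = -0.3750; T[0,0] = 0.
  T[0,:] = [+0.0000, +0.0625, -0.1875, -0.3750, -0.1250]
  T[1,:] = [-0.0714, +0.0000, +0.0714, -0.4286, +0.2143]
  T[2,:] = [-0.3846, -0.2308, +0.0000, +0.0769, -0.0769]
  T[3,:] = [-0.2500, -0.0833, +0.2500, +0.0000, +0.1667]
  T[4,:] = [+0.1667, -0.1111, -0.2778, -0.2222, +0.0000]
eigenvalue magnitudes: 0.5226, 0.3358, 0.3358, 0.0769, 0.0769.
spectral radius ρ = 0.5226; 0.5226 < 1: convergent.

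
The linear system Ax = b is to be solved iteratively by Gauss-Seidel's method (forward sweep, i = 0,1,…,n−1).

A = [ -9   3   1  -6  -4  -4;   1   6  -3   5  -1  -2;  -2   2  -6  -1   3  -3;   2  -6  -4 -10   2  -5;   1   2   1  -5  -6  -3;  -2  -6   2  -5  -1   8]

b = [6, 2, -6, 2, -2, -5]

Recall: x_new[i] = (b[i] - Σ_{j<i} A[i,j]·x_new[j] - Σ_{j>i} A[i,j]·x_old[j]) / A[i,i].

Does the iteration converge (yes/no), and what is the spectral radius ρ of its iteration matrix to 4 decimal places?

no, ρ = 1.1655

Diagonal D = diag(-9, 6, -6, -10, -6, 8); L, U strict lower/upper.
T_GS = -(D+L)⁻¹U: row 0 first, T[0,4] = -(-4)/(-9) = -0.4444; later rows by forward substitution.
  T[0,:] = [+0.0000  +0.3333  +0.1111  -0.6667  -0.4444  -0.4444]
  T[1,:] = [+0.0000  -0.0556  +0.4815  -0.7222  +0.2407  +0.4074]
  T[2,:] = [+0.0000  -0.1296  +0.1235  -0.1852  +0.7284  -0.2160]
  T[3,:] = [+0.0000  +0.1519  -0.3160  +0.3741  -0.3247  -0.7469]
  T[4,:] = [+0.0000  -0.1111  +0.4630  -0.6944  +0.3981  +0.1481]
  T[5,:] = [+0.0000  +0.1551  +0.2184  -0.5150  -0.2658  -0.1998]
|λ(T)| sorted: 1.1655, 0.6838, 0.2786, 0.1420, 0.0220, 0.0000.
ρ(T) = max|λ| = 1.1655; 1.1655 > 1: divergent.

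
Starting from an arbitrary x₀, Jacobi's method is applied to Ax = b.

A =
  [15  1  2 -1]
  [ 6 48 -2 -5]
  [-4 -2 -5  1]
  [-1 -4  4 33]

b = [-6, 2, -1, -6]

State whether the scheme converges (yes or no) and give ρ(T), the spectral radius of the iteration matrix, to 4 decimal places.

yes, ρ = 0.2957

A = D + L + U where D = diag(15, 48, -5, 33).
Jacobi T = -D⁻¹(L+U): T[1,2] = -(-2)/(48) = +0.0417; T[1,1] = 0.
  T[0,:] = [+0.0000, -0.0667, -0.1333, +0.0667]
  T[1,:] = [-0.1250, +0.0000, +0.0417, +0.1042]
  T[2,:] = [-0.8000, -0.4000, +0.0000, +0.2000]
  T[3,:] = [+0.0303, +0.1212, -0.1212, +0.0000]
moduli |λ_i(T)| = 0.2957, 0.2267, 0.2267, 0.1252.
spectral radius ρ = 0.2957; 0.2957 < 1, so it converges for any x₀.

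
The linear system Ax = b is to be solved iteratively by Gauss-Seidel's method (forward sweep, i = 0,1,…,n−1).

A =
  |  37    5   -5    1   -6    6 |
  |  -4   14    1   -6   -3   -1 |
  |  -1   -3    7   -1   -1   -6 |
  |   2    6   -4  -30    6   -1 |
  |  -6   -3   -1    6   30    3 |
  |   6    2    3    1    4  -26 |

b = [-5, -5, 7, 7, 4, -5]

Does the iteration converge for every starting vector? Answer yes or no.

Let D = diag(37, 14, 7, -30, 30, -26); L, U the strict triangles.
GS T = -(D+L)⁻¹U: row 0 first, T[0,2] = -(-5)/(37) = +0.1351; later rows by forward substitution.
  T[0,:] = [+0.0000  -0.1351  +0.1351  -0.0270  +0.1622  -0.1622]
  T[1,:] = [+0.0000  -0.0386  -0.0328  +0.4208  +0.2606  +0.0251]
  T[2,:] = [+0.0000  -0.0359  +0.0052  +0.3194  +0.2777  +0.8447]
  T[3,:] = [+0.0000  -0.0120  +0.0017  +0.0398  +0.2259  -0.1518]
  T[4,:] = [+0.0000  -0.0297  +0.0236  +0.0394  +0.0226  -0.0714]
  T[5,:] = [+0.0000  -0.0433  +0.0330  +0.0706  +0.1017  +0.0452]
|λ(T)| sorted: 0.2030, 0.1202, 0.1117, 0.1117, 0.0209, 0.0000.
ρ(T) = max|λ| = 0.2030; 0.2030 < 1, so it converges for any x₀.

yes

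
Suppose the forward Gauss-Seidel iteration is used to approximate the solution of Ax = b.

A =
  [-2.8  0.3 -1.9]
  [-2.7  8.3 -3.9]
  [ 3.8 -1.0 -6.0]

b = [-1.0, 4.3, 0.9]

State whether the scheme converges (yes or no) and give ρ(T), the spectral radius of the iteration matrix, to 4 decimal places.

Split A = D + L + U, D = diag(-2.8, 8.3, -6).
GS T = -(D+L)⁻¹U: row 0 first, T[0,1] = -(0.3)/(-2.8) = +0.1071; later rows by forward substitution.
  T[0,:] = [+0.0000  +0.1071  -0.6786]
  T[1,:] = [+0.0000  +0.0349  +0.2491]
  T[2,:] = [+0.0000  +0.0620  -0.4713]
eigenvalue magnitudes: 0.5002, 0.0637, 0.0000.
spectral radius ρ = 0.5002; 0.5002 < 1, so it converges for any x₀.

yes, ρ = 0.5002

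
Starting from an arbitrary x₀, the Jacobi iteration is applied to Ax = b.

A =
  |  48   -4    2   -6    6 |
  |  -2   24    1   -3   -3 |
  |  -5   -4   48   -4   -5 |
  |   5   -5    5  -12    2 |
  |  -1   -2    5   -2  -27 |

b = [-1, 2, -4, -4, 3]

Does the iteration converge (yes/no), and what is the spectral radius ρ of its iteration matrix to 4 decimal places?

A = D + L + U where D = diag(48, 24, 48, -12, -27).
T_J = -D⁻¹(L+U): T[3,4] = -(2)/(-12) = +0.1667; T[3,3] = 0.
  T[0,:] = [+0.0000  +0.0833  -0.0417  +0.1250  -0.1250]
  T[1,:] = [+0.0833  +0.0000  -0.0417  +0.1250  +0.1250]
  T[2,:] = [+0.1042  +0.0833  +0.0000  +0.0833  +0.1042]
  T[3,:] = [+0.4167  -0.4167  +0.4167  +0.0000  +0.1667]
  T[4,:] = [-0.0370  -0.0741  +0.1852  -0.0741  +0.0000]
|eigenvalues of T|: 0.2735, 0.2282, 0.2282, 0.1391, 0.1242.
ρ = 0.2735; 0.2735 < 1 ⇒ converges.

yes, ρ = 0.2735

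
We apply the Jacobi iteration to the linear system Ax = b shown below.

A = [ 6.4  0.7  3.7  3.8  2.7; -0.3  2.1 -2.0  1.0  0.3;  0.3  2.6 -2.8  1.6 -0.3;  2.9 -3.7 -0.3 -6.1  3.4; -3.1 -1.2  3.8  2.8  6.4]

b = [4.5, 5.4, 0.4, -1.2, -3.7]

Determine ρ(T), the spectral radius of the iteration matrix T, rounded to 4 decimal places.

Write A = D+L+U with D = diag(6.4, 2.1, -2.8, -6.1, 6.4).
Jacobi T = -D⁻¹(L+U): T[4,3] = -(2.8)/(6.4) = -0.4375; T[4,4] = 0.
  T[0,:] = [+0.0000, -0.1094, -0.5781, -0.5938, -0.4219]
  T[1,:] = [+0.1429, +0.0000, +0.9524, -0.4762, -0.1429]
  T[2,:] = [+0.1071, +0.9286, +0.0000, +0.5714, -0.1071]
  T[3,:] = [+0.4754, -0.6066, -0.0492, +0.0000, +0.5574]
  T[4,:] = [+0.4844, +0.1875, -0.5938, -0.4375, +0.0000]
|roots of det(T-λI)|: 1.2742, 0.9258, 0.9258, 0.8607, 0.1288.
ρ = 1.2742; 1.2742 > 1 ⇒ diverges.

1.2742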